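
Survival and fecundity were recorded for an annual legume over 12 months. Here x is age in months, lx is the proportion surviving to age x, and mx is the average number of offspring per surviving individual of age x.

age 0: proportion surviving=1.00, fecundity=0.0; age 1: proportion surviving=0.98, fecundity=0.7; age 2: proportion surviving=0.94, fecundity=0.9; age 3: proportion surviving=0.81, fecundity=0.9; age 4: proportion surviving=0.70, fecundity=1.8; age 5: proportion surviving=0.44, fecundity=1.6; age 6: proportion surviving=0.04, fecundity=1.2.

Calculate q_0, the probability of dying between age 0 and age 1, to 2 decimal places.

0.02

q_0 = (l_0 − l_1) / l_0 = (1 − 0.98) / 1
     = 0.02 / 1 = 0.02 → 0.02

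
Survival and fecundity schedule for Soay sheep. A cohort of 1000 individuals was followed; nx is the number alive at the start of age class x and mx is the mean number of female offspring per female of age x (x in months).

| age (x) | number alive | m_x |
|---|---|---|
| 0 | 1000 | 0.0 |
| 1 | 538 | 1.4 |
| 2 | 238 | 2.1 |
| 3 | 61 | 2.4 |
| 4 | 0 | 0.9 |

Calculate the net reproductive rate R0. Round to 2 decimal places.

lx = nx/n0 = nx/1000: 1, 0.538, 0.238, 0.061, 0
lx·mx by age: 0, 0.7532, 0.4998, 0.1464, 0
R0 = Σ lx·mx = 1.3994 → 1.40

1.40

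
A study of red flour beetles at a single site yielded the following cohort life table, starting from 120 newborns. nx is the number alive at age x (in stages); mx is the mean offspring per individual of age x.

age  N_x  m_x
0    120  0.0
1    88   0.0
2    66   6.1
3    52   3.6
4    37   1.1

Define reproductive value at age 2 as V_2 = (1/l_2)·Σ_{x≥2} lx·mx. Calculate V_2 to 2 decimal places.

9.55

lx = nx/n0 = nx/120: 1, 0.73333…, 0.55, 0.43333…, 0.30833…
lx·mx for x ≥ 2: 3.355, 1.56…, 0.339167… → sum = 5.254167…
V_2 = 5.254167… / l_2 = 5.254167… / 0.55 = 9.55303… → 9.55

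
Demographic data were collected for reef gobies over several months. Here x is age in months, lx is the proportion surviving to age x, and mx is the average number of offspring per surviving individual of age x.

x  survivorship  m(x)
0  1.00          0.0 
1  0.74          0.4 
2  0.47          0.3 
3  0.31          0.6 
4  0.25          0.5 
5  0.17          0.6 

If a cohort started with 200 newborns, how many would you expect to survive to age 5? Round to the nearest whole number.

Expected survivors = N0 · l_5 = 200 × 0.17 = 34 → 34

34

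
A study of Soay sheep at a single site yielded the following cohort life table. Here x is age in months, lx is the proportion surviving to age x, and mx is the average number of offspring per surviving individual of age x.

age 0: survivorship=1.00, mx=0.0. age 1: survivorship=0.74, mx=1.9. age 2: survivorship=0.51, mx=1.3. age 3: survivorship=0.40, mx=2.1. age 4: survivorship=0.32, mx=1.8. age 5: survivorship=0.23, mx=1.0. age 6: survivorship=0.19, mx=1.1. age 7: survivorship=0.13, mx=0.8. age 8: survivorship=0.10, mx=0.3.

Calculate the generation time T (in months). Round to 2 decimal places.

2.69

lx·mx: 0, 1.406, 0.663, 0.84, 0.576, 0.23, 0.209, 0.104, 0.03 → R0 = 4.058
x·lx·mx: 0, 1.406, 1.326, 2.52, 2.304, 1.15, 1.254, 0.728, 0.24 → Σ = 10.928
T = 10.928 / 4.058 = 2.692952… → 2.69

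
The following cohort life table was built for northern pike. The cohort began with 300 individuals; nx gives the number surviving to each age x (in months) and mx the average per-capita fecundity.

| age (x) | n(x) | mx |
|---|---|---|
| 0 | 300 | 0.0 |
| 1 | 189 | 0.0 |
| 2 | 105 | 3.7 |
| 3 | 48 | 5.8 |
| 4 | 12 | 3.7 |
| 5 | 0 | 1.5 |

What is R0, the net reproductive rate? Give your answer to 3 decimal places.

lx = nx/n0 = nx/300: 1, 0.63, 0.35, 0.16, 0.04, 0
lx·mx by age: 0, 0, 1.295, 0.928, 0.148, 0
R0 = Σ lx·mx = 2.371 → 2.371

2.371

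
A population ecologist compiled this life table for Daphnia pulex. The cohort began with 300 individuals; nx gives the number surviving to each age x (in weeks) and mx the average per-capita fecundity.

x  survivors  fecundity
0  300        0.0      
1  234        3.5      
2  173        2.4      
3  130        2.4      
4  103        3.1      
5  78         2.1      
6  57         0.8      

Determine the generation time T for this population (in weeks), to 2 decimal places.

lx = nx/n0 = nx/300: 1, 0.78, 0.57667…, 0.43333…, 0.34333…, 0.26, 0.19
lx·mx: 0, 2.73, 1.384…, 1.04…, 1.064333…, 0.546, 0.152 → R0 = 6.916333…
x·lx·mx: 0, 2.73, 2.768…, 3.12…, 4.257333…, 2.73, 0.912 → Σ = 16.517333…
T = 16.517333… / 6.916333… = 2.388163… → 2.39

2.39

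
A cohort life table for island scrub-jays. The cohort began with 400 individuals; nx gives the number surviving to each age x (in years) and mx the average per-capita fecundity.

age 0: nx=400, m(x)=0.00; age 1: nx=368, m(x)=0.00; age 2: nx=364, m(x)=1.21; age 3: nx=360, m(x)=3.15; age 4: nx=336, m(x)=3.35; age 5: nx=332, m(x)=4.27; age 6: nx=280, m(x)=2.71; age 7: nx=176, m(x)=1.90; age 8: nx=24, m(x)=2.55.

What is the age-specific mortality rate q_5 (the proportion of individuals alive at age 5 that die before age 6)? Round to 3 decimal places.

0.157

lx = nx/n0 = nx/400: 1, 0.92, 0.91, 0.9, 0.84, 0.83, 0.7, 0.44, 0.06
q_5 = (l_5 − l_6) / l_5 = (0.83 − 0.7) / 0.83
     = 0.13 / 0.83 = 0.156627… → 0.157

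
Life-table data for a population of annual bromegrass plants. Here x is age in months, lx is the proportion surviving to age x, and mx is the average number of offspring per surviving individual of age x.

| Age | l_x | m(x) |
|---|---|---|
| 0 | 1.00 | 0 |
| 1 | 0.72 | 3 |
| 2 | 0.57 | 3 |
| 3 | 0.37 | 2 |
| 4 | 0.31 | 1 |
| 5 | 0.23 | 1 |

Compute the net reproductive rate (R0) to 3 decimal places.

5.150

lx·mx by age: 0, 2.16, 1.71, 0.74, 0.31, 0.23
R0 = Σ lx·mx = 5.15 → 5.150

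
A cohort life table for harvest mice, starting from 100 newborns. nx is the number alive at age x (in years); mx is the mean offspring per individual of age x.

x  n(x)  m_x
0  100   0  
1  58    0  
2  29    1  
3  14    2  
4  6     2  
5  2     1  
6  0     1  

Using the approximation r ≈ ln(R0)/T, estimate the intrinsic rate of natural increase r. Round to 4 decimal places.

-0.1216

lx = nx/n0 = nx/100: 1, 0.58, 0.29, 0.14, 0.06, 0.02, 0
R0 = Σ lx·mx = 0 + 0 + 0.29 + 0.28 + 0.12 + 0.02 + 0 = 0.71
Σ x·lx·mx = 2; T = 2/0.71 = 2.8169…
r ≈ ln(R0)/T = ln(0.71)/2.8169… = -0.121584… → -0.1216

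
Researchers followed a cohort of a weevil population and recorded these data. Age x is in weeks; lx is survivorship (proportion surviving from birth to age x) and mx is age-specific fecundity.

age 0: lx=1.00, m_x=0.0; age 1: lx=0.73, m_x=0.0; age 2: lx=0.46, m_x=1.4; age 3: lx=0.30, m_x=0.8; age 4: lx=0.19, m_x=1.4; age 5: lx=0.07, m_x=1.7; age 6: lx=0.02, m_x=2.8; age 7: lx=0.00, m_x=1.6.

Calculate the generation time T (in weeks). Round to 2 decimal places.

lx·mx: 0, 0, 0.644, 0.24, 0.266, 0.119, 0.056, 0 → R0 = 1.325
x·lx·mx: 0, 0, 1.288, 0.72, 1.064, 0.595, 0.336, 0 → Σ = 4.003
T = 4.003 / 1.325 = 3.021132… → 3.02

3.02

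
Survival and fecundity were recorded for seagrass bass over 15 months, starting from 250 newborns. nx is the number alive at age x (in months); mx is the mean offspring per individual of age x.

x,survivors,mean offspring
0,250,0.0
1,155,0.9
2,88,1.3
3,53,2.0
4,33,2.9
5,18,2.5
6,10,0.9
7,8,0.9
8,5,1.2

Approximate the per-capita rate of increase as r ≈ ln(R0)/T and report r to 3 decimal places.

0.267

lx = nx/n0 = nx/250: 1, 0.62, 0.352, 0.212, 0.132, 0.072, 0.04, 0.032, 0.02
R0 = Σ lx·mx = 0 + 0.558 + 0.4576 + 0.424 + 0.3828 + 0.18 + 0.036 + 0.0288 + 0.024 = 2.0912
Σ x·lx·mx = 5.786; T = 5.786/2.0912 = 2.76683…
r ≈ ln(R0)/T = ln(2.0912)/2.76683… = 0.26664… → 0.267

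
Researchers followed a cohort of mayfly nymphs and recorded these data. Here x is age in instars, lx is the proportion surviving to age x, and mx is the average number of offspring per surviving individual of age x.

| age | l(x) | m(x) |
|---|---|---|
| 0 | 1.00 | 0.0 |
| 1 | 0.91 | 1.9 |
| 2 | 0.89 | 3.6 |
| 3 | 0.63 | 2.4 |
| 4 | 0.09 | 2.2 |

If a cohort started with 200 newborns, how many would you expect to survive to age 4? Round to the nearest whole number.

Expected survivors = N0 · l_4 = 200 × 0.09 = 18 → 18

18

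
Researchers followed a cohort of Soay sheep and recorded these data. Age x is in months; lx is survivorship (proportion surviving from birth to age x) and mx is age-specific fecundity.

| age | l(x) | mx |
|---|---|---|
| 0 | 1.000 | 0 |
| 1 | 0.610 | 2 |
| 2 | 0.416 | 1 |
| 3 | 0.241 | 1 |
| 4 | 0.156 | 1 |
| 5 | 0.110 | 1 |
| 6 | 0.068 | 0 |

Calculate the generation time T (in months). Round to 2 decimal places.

1.84

lx·mx: 0, 1.22, 0.416, 0.241, 0.156, 0.11, 0 → R0 = 2.143
x·lx·mx: 0, 1.22, 0.832, 0.723, 0.624, 0.55, 0 → Σ = 3.949
T = 3.949 / 2.143 = 1.842744… → 1.84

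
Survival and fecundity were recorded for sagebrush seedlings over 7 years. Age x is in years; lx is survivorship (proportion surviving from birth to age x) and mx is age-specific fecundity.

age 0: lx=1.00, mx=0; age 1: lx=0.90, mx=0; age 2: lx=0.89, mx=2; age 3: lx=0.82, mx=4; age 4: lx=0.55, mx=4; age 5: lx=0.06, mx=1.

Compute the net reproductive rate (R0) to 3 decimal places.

7.320

lx·mx by age: 0, 0, 1.78, 3.28, 2.2, 0.06
R0 = Σ lx·mx = 7.32 → 7.320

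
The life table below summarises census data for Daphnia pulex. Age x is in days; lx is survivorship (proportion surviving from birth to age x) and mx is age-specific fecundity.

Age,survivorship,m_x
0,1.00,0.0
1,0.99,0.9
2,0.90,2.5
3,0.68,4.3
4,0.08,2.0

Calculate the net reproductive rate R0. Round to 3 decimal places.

6.225

lx·mx by age: 0, 0.891, 2.25, 2.924, 0.16
R0 = Σ lx·mx = 6.225 → 6.225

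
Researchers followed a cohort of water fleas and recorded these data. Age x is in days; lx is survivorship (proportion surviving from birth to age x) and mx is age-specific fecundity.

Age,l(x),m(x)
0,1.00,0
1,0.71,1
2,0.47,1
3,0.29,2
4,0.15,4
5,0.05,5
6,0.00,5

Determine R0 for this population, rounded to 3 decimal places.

2.610

lx·mx by age: 0, 0.71, 0.47, 0.58, 0.6, 0.25, 0
R0 = Σ lx·mx = 2.61 → 2.610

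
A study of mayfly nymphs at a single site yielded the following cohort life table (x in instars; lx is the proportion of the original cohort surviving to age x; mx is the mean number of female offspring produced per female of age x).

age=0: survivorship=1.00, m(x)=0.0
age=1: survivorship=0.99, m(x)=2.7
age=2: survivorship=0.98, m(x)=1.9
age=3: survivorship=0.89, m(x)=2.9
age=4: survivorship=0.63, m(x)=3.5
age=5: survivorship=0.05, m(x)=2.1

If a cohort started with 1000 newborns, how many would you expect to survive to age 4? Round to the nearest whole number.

630

Expected survivors = N0 · l_4 = 1000 × 0.63 = 630 → 630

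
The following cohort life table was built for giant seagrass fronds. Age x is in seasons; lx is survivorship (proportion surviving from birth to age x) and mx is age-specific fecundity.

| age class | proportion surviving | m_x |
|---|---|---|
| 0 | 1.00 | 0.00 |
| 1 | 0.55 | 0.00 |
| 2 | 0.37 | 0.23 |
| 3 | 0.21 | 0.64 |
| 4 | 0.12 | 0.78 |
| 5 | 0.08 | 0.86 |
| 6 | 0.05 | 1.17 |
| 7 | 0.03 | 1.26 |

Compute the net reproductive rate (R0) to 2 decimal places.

lx·mx by age: 0, 0, 0.0851, 0.1344, 0.0936, 0.0688, 0.0585, 0.0378
R0 = Σ lx·mx = 0.4782 → 0.48

0.48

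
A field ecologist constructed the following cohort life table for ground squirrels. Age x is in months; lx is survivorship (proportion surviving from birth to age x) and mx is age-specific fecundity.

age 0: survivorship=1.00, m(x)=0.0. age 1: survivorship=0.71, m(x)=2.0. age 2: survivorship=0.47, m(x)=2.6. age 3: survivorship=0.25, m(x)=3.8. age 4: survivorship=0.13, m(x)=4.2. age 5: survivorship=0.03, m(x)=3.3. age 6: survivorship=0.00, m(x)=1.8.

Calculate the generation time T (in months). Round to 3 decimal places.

lx·mx: 0, 1.42, 1.222, 0.95, 0.546, 0.099, 0 → R0 = 4.237
x·lx·mx: 0, 1.42, 2.444, 2.85, 2.184, 0.495, 0 → Σ = 9.393
T = 9.393 / 4.237 = 2.216899… → 2.217

2.217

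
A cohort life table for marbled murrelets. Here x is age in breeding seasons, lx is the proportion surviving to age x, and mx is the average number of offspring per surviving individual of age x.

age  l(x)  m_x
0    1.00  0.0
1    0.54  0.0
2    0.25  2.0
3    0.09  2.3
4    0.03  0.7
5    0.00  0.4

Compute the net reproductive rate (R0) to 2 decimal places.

0.73

lx·mx by age: 0, 0, 0.5, 0.207, 0.021, 0
R0 = Σ lx·mx = 0.728 → 0.73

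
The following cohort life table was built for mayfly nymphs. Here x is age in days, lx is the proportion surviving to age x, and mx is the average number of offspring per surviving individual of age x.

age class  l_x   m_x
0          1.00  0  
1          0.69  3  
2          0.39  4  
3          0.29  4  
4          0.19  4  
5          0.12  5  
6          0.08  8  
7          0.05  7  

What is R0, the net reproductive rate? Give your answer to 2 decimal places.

lx·mx by age: 0, 2.07, 1.56, 1.16, 0.76, 0.6, 0.64, 0.35
R0 = Σ lx·mx = 7.14 → 7.14

7.14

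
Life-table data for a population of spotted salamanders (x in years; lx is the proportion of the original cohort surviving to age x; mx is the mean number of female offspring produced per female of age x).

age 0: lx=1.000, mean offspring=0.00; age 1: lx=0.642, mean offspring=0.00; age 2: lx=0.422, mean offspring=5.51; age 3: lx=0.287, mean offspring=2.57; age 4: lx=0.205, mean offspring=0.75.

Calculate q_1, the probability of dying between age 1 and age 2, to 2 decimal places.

q_1 = (l_1 − l_2) / l_1 = (0.642 − 0.422) / 0.642
     = 0.22 / 0.642 = 0.342679… → 0.34

0.34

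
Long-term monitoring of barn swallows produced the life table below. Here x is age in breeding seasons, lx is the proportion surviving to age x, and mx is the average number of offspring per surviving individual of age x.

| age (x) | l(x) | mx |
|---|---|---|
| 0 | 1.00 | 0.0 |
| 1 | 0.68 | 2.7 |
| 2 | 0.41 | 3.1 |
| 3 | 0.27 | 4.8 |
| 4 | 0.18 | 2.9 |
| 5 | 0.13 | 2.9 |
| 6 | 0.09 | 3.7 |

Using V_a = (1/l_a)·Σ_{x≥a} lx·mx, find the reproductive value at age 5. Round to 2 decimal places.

lx·mx for x ≥ 5: 0.377, 0.333 → sum = 0.71
V_5 = 0.71 / l_5 = 0.71 / 0.13 = 5.461538… → 5.46

5.46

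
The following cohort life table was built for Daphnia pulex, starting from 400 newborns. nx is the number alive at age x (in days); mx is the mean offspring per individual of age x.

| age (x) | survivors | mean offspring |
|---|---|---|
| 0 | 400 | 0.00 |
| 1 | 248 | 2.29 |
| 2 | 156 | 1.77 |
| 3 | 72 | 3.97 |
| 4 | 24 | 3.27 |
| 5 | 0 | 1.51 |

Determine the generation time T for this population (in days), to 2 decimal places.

lx = nx/n0 = nx/400: 1, 0.62, 0.39, 0.18, 0.06, 0
lx·mx: 0, 1.4198, 0.6903, 0.7146, 0.1962, 0 → R0 = 3.0209
x·lx·mx: 0, 1.4198, 1.3806, 2.1438, 0.7848, 0 → Σ = 5.729
T = 5.729 / 3.0209 = 1.896455… → 1.90

1.90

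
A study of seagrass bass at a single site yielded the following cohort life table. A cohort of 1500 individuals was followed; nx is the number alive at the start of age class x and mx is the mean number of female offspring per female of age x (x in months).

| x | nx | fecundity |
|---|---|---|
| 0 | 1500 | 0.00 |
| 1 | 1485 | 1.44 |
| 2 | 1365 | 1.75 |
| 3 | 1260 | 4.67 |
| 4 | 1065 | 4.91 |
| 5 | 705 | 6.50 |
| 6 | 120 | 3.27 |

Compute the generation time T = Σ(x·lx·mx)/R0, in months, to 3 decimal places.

lx = nx/n0 = nx/1500: 1, 0.99, 0.91, 0.84, 0.71, 0.47, 0.08
lx·mx: 0, 1.4256, 1.5925, 3.9228, 3.4861, 3.055, 0.2616 → R0 = 13.7436
x·lx·mx: 0, 1.4256, 3.185, 11.7684, 13.9444, 15.275, 1.5696 → Σ = 47.168
T = 47.168 / 13.7436 = 3.431997… → 3.432

3.432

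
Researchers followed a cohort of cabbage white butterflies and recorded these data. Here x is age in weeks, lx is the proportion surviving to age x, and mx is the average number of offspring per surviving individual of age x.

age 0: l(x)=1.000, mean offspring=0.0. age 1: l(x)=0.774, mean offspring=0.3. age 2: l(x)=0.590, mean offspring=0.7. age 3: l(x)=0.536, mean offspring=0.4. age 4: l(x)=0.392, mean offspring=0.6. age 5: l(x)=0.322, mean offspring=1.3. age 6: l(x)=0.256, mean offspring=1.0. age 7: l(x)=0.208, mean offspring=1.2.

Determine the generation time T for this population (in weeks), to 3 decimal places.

3.971

lx·mx: 0, 0.2322, 0.413, 0.2144, 0.2352, 0.4186, 0.256, 0.2496 → R0 = 2.019
x·lx·mx: 0, 0.2322, 0.826, 0.6432, 0.9408, 2.093, 1.536, 1.7472 → Σ = 8.0184
T = 8.0184 / 2.019 = 3.971471… → 3.971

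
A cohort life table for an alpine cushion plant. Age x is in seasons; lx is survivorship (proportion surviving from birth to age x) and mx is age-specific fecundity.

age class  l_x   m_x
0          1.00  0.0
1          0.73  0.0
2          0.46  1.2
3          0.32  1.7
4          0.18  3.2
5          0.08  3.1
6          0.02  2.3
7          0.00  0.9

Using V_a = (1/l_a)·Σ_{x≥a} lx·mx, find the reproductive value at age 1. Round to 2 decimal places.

2.69

lx·mx for x ≥ 1: 0, 0.552, 0.544, 0.576, 0.248, 0.046, 0 → sum = 1.966
V_1 = 1.966 / l_1 = 1.966 / 0.73 = 2.693151… → 2.69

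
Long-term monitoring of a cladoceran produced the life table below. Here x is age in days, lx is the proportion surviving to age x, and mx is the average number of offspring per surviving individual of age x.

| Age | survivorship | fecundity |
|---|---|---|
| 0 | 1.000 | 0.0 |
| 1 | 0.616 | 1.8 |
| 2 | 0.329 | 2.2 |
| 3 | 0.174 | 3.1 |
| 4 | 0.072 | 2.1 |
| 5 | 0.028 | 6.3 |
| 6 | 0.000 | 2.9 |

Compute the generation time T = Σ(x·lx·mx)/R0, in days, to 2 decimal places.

lx·mx: 0, 1.1088, 0.7238, 0.5394, 0.1512, 0.1764, 0 → R0 = 2.6996
x·lx·mx: 0, 1.1088, 1.4476, 1.6182, 0.6048, 0.882, 0 → Σ = 5.6614
T = 5.6614 / 2.6996 = 2.097126… → 2.10

2.10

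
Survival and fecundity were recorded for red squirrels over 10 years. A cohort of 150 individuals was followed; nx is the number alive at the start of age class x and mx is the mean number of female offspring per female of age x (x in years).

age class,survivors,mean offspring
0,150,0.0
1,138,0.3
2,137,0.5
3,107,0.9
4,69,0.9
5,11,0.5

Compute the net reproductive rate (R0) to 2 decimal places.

lx = nx/n0 = nx/150: 1, 0.92, 0.91333…, 0.71333…, 0.46, 0.07333…
lx·mx by age: 0, 0.276, 0.456667…, 0.642…, 0.414, 0.036667…
R0 = Σ lx·mx = 1.825333… → 1.83

1.83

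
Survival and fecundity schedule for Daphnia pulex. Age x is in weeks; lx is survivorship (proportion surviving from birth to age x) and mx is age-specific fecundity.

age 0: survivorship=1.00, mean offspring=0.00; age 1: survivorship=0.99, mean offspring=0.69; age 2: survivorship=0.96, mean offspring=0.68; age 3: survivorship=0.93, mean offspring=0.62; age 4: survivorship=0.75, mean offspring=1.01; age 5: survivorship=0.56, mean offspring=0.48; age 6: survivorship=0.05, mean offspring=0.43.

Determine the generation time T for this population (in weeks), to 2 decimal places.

2.78

lx·mx: 0, 0.6831, 0.6528, 0.5766, 0.7575, 0.2688, 0.0215 → R0 = 2.9603
x·lx·mx: 0, 0.6831, 1.3056, 1.7298, 3.03, 1.344, 0.129 → Σ = 8.2215
T = 8.2215 / 2.9603 = 2.777252… → 2.78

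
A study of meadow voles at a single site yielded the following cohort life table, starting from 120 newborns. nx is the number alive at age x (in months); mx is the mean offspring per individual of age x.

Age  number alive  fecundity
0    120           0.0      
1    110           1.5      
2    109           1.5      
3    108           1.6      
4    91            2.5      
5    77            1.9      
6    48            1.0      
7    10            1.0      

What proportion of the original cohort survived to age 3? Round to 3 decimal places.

0.900

l_3 = n_3/n_0 = 108/120 = 0.9 → 0.900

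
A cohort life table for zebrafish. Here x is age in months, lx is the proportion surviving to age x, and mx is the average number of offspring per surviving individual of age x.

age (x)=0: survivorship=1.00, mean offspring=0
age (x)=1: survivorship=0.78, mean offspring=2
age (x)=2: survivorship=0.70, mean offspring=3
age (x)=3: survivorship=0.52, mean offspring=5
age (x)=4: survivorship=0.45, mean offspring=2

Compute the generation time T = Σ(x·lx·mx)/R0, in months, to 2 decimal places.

lx·mx: 0, 1.56, 2.1, 2.6, 0.9 → R0 = 7.16
x·lx·mx: 0, 1.56, 4.2, 7.8, 3.6 → Σ = 17.16
T = 17.16 / 7.16 = 2.396648… → 2.40

2.40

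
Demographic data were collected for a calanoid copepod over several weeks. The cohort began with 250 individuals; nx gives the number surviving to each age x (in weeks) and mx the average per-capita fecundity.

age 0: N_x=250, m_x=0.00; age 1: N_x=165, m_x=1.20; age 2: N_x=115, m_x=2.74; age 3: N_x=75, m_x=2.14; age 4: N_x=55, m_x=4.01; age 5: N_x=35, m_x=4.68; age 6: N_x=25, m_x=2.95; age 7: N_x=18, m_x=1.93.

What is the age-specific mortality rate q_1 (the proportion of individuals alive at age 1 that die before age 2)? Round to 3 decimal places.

0.303

lx = nx/n0 = nx/250: 1, 0.66, 0.46, 0.3, 0.22, 0.14, 0.1, 0.072
q_1 = (l_1 − l_2) / l_1 = (0.66 − 0.46) / 0.66
     = 0.2 / 0.66 = 0.30303… → 0.303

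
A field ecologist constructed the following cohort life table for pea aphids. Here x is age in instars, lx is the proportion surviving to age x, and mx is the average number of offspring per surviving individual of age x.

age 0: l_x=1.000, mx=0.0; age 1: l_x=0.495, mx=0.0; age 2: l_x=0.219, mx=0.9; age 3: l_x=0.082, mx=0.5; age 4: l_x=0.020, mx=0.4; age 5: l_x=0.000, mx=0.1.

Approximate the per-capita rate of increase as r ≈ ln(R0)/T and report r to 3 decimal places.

-0.628

R0 = Σ lx·mx = 0 + 0 + 0.1971 + 0.041 + 0.008 + 0 = 0.2461
Σ x·lx·mx = 0.5492; T = 0.5492/0.2461 = 2.23161…
r ≈ ln(R0)/T = ln(0.2461)/2.23161… = -0.62825… → -0.628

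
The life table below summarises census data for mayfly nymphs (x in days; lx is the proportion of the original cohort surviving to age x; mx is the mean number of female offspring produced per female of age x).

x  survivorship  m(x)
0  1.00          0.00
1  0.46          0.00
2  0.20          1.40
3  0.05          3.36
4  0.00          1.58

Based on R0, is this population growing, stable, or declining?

declining

R0 = Σ lx·mx = 0 + 0 + 0.28 + 0.168 + 0 = 0.448
R0 < 1, so the population is declining.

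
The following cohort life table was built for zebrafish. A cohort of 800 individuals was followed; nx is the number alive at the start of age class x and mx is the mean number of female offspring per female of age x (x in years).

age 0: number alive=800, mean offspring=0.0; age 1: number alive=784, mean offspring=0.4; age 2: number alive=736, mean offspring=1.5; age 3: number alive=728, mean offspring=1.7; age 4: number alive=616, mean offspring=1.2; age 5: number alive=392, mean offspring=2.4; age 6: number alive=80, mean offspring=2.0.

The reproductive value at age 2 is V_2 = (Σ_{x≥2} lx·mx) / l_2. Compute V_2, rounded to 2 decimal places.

lx = nx/n0 = nx/800: 1, 0.98, 0.92, 0.91, 0.77, 0.49, 0.1
lx·mx for x ≥ 2: 1.38, 1.547, 0.924, 1.176, 0.2 → sum = 5.227
V_2 = 5.227 / l_2 = 5.227 / 0.92 = 5.681522… → 5.68

5.68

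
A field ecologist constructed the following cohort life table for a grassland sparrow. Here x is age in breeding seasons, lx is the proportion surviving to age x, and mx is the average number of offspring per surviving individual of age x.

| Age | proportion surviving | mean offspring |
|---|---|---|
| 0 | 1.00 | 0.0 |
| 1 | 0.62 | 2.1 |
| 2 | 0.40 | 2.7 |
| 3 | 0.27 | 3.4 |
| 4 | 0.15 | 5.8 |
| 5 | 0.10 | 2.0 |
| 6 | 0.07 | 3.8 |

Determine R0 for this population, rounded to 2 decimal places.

4.64

lx·mx by age: 0, 1.302, 1.08, 0.918, 0.87, 0.2, 0.266
R0 = Σ lx·mx = 4.636 → 4.64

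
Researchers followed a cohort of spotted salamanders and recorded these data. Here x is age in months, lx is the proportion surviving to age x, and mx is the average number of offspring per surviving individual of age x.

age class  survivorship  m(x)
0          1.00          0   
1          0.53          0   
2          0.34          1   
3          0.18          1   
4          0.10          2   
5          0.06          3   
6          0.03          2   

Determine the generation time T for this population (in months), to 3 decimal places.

3.417

lx·mx: 0, 0, 0.34, 0.18, 0.2, 0.18, 0.06 → R0 = 0.96
x·lx·mx: 0, 0, 0.68, 0.54, 0.8, 0.9, 0.36 → Σ = 3.28
T = 3.28 / 0.96 = 3.416667… → 3.417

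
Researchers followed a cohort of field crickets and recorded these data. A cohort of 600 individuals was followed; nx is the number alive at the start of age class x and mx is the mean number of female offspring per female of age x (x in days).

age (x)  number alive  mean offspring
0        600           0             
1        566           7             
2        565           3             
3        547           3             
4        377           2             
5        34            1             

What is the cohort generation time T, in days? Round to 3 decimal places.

lx = nx/n0 = nx/600: 1, 0.94333…, 0.94167…, 0.91167…, 0.62833…, 0.05667…
lx·mx: 0, 6.603333…, 2.825…, 2.735…, 1.256667…, 0.056667… → R0 = 13.476667…
x·lx·mx: 0, 6.603333…, 5.65…, 8.205…, 5.026667…, 0.283333… → Σ = 25.768333…
T = 25.768333… / 13.476667… = 1.91207… → 1.912

1.912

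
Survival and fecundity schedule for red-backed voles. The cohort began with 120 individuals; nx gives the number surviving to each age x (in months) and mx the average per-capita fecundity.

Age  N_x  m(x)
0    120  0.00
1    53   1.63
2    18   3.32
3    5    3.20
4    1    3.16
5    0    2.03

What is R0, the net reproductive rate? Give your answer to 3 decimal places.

lx = nx/n0 = nx/120: 1, 0.44167…, 0.15, 0.04167…, 0.00833…, 0
lx·mx by age: 0, 0.719917…, 0.498, 0.133333…, 0.026333…, 0
R0 = Σ lx·mx = 1.377583… → 1.378

1.378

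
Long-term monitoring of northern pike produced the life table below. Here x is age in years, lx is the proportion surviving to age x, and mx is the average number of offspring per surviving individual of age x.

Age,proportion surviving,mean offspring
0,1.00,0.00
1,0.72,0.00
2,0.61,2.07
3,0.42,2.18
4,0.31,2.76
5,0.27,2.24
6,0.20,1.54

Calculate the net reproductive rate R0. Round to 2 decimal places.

lx·mx by age: 0, 0, 1.2627, 0.9156, 0.8556, 0.6048, 0.308
R0 = Σ lx·mx = 3.9467 → 3.95

3.95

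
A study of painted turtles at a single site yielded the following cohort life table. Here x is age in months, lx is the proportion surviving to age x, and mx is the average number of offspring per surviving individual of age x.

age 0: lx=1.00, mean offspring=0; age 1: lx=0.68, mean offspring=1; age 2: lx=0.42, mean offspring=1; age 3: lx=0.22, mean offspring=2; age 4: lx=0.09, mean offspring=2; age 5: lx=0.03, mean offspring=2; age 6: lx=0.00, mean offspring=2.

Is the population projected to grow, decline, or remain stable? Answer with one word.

R0 = Σ lx·mx = 0 + 0.68 + 0.42 + 0.44 + 0.18 + 0.06 + 0 = 1.78
R0 > 1, so the population is growing.

growing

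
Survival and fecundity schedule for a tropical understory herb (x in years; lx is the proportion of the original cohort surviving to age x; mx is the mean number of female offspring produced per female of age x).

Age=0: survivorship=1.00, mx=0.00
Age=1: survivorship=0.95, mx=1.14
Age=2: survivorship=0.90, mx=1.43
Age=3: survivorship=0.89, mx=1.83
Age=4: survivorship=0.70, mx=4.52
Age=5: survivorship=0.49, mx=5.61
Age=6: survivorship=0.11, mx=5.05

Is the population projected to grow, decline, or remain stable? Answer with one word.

R0 = Σ lx·mx = 0 + 1.083 + 1.287 + 1.6287 + 3.164 + 2.7489 + 0.5555 = 10.4671
R0 > 1, so the population is growing.

growing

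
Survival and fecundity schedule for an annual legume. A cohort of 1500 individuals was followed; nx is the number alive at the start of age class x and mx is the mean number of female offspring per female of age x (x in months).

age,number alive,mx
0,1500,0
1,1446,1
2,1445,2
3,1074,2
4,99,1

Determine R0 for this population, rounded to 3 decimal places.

lx = nx/n0 = nx/1500: 1, 0.964, 0.96333…, 0.716, 0.066
lx·mx by age: 0, 0.964, 1.926667…, 1.432, 0.066
R0 = Σ lx·mx = 4.388667… → 4.389

4.389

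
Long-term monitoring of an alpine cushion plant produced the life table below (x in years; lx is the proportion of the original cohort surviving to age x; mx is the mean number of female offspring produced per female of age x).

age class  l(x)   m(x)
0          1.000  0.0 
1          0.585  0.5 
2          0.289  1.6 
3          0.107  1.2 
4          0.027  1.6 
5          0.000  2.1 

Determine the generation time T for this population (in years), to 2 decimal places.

1.92

lx·mx: 0, 0.2925, 0.4624, 0.1284, 0.0432, 0 → R0 = 0.9265
x·lx·mx: 0, 0.2925, 0.9248, 0.3852, 0.1728, 0 → Σ = 1.7753
T = 1.7753 / 0.9265 = 1.916136… → 1.92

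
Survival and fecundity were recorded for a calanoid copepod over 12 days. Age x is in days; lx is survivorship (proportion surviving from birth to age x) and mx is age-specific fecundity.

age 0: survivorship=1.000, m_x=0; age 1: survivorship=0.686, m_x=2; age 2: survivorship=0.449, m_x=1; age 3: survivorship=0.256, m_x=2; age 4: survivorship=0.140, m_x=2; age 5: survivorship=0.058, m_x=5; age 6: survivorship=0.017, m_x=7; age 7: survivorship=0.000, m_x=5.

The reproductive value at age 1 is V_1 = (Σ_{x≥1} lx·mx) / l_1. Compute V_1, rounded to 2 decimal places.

4.41

lx·mx for x ≥ 1: 1.372, 0.449, 0.512, 0.28, 0.29, 0.119, 0 → sum = 3.022
V_1 = 3.022 / l_1 = 3.022 / 0.686 = 4.405248… → 4.41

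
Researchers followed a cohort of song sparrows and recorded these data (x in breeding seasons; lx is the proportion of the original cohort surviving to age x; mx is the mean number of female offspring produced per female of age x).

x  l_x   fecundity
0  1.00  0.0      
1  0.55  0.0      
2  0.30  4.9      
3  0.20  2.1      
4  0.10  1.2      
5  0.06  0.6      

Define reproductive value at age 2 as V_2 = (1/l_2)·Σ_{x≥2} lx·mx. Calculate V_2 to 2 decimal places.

6.82

lx·mx for x ≥ 2: 1.47, 0.42, 0.12, 0.036 → sum = 2.046
V_2 = 2.046 / l_2 = 2.046 / 0.3 = 6.82 → 6.82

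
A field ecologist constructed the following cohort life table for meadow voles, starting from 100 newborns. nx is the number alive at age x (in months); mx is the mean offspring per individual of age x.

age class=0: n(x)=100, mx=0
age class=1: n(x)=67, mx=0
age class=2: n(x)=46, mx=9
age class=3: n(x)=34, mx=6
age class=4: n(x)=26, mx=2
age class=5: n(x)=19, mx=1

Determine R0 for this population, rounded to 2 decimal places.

lx = nx/n0 = nx/100: 1, 0.67, 0.46, 0.34, 0.26, 0.19
lx·mx by age: 0, 0, 4.14, 2.04, 0.52, 0.19
R0 = Σ lx·mx = 6.89 → 6.89

6.89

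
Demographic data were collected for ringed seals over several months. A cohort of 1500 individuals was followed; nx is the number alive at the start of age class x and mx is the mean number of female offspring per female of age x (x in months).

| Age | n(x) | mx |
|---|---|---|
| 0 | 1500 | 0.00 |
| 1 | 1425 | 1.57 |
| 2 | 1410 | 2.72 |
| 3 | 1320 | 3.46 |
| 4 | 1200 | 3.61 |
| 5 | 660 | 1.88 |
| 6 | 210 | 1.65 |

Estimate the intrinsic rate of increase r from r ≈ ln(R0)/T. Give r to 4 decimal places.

0.8079

lx = nx/n0 = nx/1500: 1, 0.95, 0.94, 0.88, 0.8, 0.44, 0.14
R0 = Σ lx·mx = 0 + 1.4915 + 2.5568 + 3.0448 + 2.888 + 0.8272 + 0.231 = 11.0393
Σ x·lx·mx = 32.8135; T = 32.8135/11.0393 = 2.97243…
r ≈ ln(R0)/T = ln(11.0393)/2.97243… = 0.807913… → 0.8079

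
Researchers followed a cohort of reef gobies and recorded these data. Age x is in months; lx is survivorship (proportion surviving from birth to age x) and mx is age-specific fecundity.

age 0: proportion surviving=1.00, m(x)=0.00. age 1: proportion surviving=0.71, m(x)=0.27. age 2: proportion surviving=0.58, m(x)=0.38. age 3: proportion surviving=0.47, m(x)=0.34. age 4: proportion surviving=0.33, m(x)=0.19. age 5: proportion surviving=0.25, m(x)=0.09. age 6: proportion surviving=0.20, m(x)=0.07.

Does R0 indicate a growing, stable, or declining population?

R0 = Σ lx·mx = 0 + 0.1917 + 0.2204 + 0.1598 + 0.0627 + 0.0225 + 0.014 = 0.6711
R0 < 1, so the population is declining.

declining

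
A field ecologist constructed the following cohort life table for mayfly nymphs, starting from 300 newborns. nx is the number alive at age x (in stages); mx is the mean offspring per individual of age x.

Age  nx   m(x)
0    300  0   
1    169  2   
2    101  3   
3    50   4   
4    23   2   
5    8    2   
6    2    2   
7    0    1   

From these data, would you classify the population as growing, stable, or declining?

growing

lx = nx/n0 = nx/300: 1, 0.56333…, 0.33667…, 0.16667…, 0.07667…, 0.02667…, 0.00667…, 0
R0 = Σ lx·mx = 0 + 1.126667… + 1.01… + 0.666667… + 0.153333… + 0.053333… + 0.013333… + 0 = 3.023333…
R0 > 1, so the population is growing.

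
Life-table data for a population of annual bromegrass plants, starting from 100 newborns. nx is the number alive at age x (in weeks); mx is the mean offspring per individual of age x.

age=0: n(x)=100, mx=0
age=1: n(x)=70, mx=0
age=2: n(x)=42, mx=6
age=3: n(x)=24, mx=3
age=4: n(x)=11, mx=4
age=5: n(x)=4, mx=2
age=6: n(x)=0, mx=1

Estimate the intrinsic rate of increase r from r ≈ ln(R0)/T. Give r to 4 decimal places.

lx = nx/n0 = nx/100: 1, 0.7, 0.42, 0.24, 0.11, 0.04, 0
R0 = Σ lx·mx = 0 + 0 + 2.52 + 0.72 + 0.44 + 0.08 + 0 = 3.76
Σ x·lx·mx = 9.36; T = 9.36/3.76 = 2.48936…
r ≈ ln(R0)/T = ln(3.76)/2.48936… = 0.532032… → 0.5320

0.5320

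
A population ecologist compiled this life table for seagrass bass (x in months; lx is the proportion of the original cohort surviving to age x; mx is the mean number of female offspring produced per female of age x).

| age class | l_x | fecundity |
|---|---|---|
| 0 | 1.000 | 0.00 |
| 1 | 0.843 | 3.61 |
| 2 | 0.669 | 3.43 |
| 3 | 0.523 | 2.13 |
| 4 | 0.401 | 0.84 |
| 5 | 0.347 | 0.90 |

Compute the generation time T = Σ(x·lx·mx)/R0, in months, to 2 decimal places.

1.96

lx·mx: 0, 3.04323, 2.29467, 1.11399, 0.33684, 0.3123 → R0 = 7.10103
x·lx·mx: 0, 3.04323, 4.58934, 3.34197, 1.34736, 1.5615 → Σ = 13.8834
T = 13.8834 / 7.10103 = 1.955125… → 1.96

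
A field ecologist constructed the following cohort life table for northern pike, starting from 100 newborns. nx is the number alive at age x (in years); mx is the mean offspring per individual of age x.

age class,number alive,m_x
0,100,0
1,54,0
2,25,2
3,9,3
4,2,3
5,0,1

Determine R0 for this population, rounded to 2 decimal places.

lx = nx/n0 = nx/100: 1, 0.54, 0.25, 0.09, 0.02, 0
lx·mx by age: 0, 0, 0.5, 0.27, 0.06, 0
R0 = Σ lx·mx = 0.83 → 0.83

0.83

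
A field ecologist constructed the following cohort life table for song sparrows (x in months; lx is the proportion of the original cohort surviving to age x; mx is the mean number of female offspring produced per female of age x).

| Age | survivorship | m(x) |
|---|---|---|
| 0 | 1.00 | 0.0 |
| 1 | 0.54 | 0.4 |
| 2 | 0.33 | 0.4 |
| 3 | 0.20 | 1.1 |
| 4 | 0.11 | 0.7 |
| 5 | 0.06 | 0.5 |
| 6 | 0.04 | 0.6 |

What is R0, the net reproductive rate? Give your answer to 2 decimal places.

lx·mx by age: 0, 0.216, 0.132, 0.22, 0.077, 0.03, 0.024
R0 = Σ lx·mx = 0.699 → 0.70

0.70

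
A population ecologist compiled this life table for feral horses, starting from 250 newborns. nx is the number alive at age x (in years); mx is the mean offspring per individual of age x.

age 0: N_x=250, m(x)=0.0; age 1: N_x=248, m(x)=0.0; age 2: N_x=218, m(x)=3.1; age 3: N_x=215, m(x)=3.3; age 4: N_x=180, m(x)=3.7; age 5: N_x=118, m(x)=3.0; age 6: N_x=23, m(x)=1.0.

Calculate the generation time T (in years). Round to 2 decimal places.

3.32

lx = nx/n0 = nx/250: 1, 0.992, 0.872, 0.86, 0.72, 0.472, 0.092
lx·mx: 0, 0, 2.7032, 2.838, 2.664, 1.416, 0.092 → R0 = 9.7132
x·lx·mx: 0, 0, 5.4064, 8.514, 10.656, 7.08, 0.552 → Σ = 32.2084
T = 32.2084 / 9.7132 = 3.315941… → 3.32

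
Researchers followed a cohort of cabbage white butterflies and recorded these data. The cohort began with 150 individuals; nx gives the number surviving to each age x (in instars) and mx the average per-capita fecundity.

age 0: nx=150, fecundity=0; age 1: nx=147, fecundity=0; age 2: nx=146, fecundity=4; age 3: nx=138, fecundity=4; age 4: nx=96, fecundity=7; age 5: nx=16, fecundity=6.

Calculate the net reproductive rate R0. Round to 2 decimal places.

lx = nx/n0 = nx/150: 1, 0.98, 0.97333…, 0.92, 0.64, 0.10667…
lx·mx by age: 0, 0, 3.893333…, 3.68, 4.48, 0.64…
R0 = Σ lx·mx = 12.693333… → 12.69

12.69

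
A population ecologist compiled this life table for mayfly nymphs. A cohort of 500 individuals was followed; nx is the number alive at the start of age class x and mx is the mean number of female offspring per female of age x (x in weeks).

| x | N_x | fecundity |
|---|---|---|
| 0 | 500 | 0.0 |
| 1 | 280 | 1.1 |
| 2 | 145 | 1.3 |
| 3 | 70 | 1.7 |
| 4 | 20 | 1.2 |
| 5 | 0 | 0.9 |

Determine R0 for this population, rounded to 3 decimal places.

lx = nx/n0 = nx/500: 1, 0.56, 0.29, 0.14, 0.04, 0
lx·mx by age: 0, 0.616, 0.377, 0.238, 0.048, 0
R0 = Σ lx·mx = 1.279 → 1.279

1.279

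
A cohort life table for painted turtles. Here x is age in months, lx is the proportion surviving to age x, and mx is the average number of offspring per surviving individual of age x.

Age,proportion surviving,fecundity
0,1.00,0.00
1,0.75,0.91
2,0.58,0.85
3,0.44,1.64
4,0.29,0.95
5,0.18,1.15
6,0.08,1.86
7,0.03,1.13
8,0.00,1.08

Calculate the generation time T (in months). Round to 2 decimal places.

2.77

lx·mx: 0, 0.6825, 0.493, 0.7216, 0.2755, 0.207, 0.1488, 0.0339, 0 → R0 = 2.5623
x·lx·mx: 0, 0.6825, 0.986, 2.1648, 1.102, 1.035, 0.8928, 0.2373, 0 → Σ = 7.1004
T = 7.1004 / 2.5623 = 2.771104… → 2.77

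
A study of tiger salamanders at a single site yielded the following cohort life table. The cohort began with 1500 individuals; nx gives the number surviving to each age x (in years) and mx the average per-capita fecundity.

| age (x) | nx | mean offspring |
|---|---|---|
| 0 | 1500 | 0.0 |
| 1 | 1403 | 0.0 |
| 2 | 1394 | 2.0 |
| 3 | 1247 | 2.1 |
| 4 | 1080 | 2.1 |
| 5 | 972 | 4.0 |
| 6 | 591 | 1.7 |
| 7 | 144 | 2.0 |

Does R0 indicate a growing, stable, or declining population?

growing

lx = nx/n0 = nx/1500: 1, 0.93533…, 0.92933…, 0.83133…, 0.72, 0.648, 0.394, 0.096
R0 = Σ lx·mx = 0 + 0 + 1.858667… + 1.7458… + 1.512 + 2.592 + 0.6698 + 0.192 = 8.570267…
R0 > 1, so the population is growing.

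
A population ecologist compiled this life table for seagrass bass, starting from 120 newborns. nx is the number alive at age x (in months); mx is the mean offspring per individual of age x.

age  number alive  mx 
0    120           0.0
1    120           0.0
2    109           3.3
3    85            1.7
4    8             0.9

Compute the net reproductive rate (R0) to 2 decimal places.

4.26

lx = nx/n0 = nx/120: 1, 1, 0.90833…, 0.70833…, 0.06667…
lx·mx by age: 0, 0, 2.9975…, 1.204167…, 0.06…
R0 = Σ lx·mx = 4.261667… → 4.26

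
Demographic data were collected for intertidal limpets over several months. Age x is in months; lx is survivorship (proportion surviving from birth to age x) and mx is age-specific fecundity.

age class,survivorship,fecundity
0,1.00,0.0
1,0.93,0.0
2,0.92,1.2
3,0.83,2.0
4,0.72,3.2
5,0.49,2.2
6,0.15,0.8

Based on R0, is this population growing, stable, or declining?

growing

R0 = Σ lx·mx = 0 + 0 + 1.104 + 1.66 + 2.304 + 1.078 + 0.12 = 6.266
R0 > 1, so the population is growing.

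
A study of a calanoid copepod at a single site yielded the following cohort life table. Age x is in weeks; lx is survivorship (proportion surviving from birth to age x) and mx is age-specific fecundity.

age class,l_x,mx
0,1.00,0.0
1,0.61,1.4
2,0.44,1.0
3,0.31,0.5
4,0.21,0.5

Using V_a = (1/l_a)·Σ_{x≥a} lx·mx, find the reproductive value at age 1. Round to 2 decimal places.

lx·mx for x ≥ 1: 0.854, 0.44, 0.155, 0.105 → sum = 1.554
V_1 = 1.554 / l_1 = 1.554 / 0.61 = 2.547541… → 2.55

2.55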